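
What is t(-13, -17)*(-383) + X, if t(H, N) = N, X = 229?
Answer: 6740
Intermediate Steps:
t(-13, -17)*(-383) + X = -17*(-383) + 229 = 6511 + 229 = 6740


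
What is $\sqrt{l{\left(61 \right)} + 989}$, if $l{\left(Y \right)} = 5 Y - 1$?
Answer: $\sqrt{1293} \approx 35.958$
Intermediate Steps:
$l{\left(Y \right)} = -1 + 5 Y$
$\sqrt{l{\left(61 \right)} + 989} = \sqrt{\left(-1 + 5 \cdot 61\right) + 989} = \sqrt{\left(-1 + 305\right) + 989} = \sqrt{304 + 989} = \sqrt{1293}$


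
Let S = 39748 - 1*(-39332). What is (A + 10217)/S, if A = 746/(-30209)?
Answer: 308644607/2388927720 ≈ 0.12920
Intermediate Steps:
A = -746/30209 (A = 746*(-1/30209) = -746/30209 ≈ -0.024695)
S = 79080 (S = 39748 + 39332 = 79080)
(A + 10217)/S = (-746/30209 + 10217)/79080 = (308644607/30209)*(1/79080) = 308644607/2388927720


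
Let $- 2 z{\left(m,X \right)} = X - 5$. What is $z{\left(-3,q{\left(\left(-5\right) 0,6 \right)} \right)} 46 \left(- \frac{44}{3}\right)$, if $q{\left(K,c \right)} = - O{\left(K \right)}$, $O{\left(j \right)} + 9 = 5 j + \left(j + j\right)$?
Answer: $\frac{4048}{3} \approx 1349.3$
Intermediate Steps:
$O{\left(j \right)} = -9 + 7 j$ ($O{\left(j \right)} = -9 + \left(5 j + \left(j + j\right)\right) = -9 + \left(5 j + 2 j\right) = -9 + 7 j$)
$q{\left(K,c \right)} = 9 - 7 K$ ($q{\left(K,c \right)} = - (-9 + 7 K) = 9 - 7 K$)
$z{\left(m,X \right)} = \frac{5}{2} - \frac{X}{2}$ ($z{\left(m,X \right)} = - \frac{X - 5}{2} = - \frac{-5 + X}{2} = \frac{5}{2} - \frac{X}{2}$)
$z{\left(-3,q{\left(\left(-5\right) 0,6 \right)} \right)} 46 \left(- \frac{44}{3}\right) = \left(\frac{5}{2} - \frac{9 - 7 \left(\left(-5\right) 0\right)}{2}\right) 46 \left(- \frac{44}{3}\right) = \left(\frac{5}{2} - \frac{9 - 0}{2}\right) 46 \left(\left(-44\right) \frac{1}{3}\right) = \left(\frac{5}{2} - \frac{9 + 0}{2}\right) 46 \left(- \frac{44}{3}\right) = \left(\frac{5}{2} - \frac{9}{2}\right) 46 \left(- \frac{44}{3}\right) = \left(-2\right) 46 \left(- \frac{44}{3}\right) = \left(-92\right) \left(- \frac{44}{3}\right) = \frac{4048}{3}$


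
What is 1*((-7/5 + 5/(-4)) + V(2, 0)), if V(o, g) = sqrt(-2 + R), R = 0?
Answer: -53/20 + I*sqrt(2) ≈ -2.65 + 1.4142*I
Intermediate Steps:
V(o, g) = I*sqrt(2) (V(o, g) = sqrt(-2 + 0) = sqrt(-2) = I*sqrt(2))
1*((-7/5 + 5/(-4)) + V(2, 0)) = 1*((-7/5 + 5/(-4)) + I*sqrt(2)) = 1*((-7*1/5 + 5*(-1/4)) + I*sqrt(2)) = 1*((-7/5 - 5/4) + I*sqrt(2)) = 1*(-53/20 + I*sqrt(2)) = -53/20 + I*sqrt(2)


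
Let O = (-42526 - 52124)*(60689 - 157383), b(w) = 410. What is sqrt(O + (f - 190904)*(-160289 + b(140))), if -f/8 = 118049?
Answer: 2*sqrt(47665519071) ≈ 4.3665e+5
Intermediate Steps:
f = -944392 (f = -8*118049 = -944392)
O = 9152087100 (O = -94650*(-96694) = 9152087100)
sqrt(O + (f - 190904)*(-160289 + b(140))) = sqrt(9152087100 + (-944392 - 190904)*(-160289 + 410)) = sqrt(9152087100 - 1135296*(-159879)) = sqrt(9152087100 + 181509989184) = sqrt(190662076284) = 2*sqrt(47665519071)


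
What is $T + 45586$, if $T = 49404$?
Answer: $94990$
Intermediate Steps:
$T + 45586 = 49404 + 45586 = 94990$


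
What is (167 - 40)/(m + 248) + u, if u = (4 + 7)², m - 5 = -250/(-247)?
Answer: 7623030/62741 ≈ 121.50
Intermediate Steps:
m = 1485/247 (m = 5 - 250/(-247) = 5 - 250*(-1/247) = 5 + 250/247 = 1485/247 ≈ 6.0121)
u = 121 (u = 11² = 121)
(167 - 40)/(m + 248) + u = (167 - 40)/(1485/247 + 248) + 121 = 127/(62741/247) + 121 = 127*(247/62741) + 121 = 31369/62741 + 121 = 7623030/62741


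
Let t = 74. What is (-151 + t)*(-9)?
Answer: 693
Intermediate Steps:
(-151 + t)*(-9) = (-151 + 74)*(-9) = -77*(-9) = 693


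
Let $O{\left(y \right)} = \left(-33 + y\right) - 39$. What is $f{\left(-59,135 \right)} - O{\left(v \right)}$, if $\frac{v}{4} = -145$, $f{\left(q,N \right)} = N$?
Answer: $787$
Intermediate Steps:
$v = -580$ ($v = 4 \left(-145\right) = -580$)
$O{\left(y \right)} = -72 + y$
$f{\left(-59,135 \right)} - O{\left(v \right)} = 135 - \left(-72 - 580\right) = 135 - -652 = 135 + 652 = 787$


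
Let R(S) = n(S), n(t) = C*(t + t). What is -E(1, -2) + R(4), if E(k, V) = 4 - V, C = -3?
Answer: -30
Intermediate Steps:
n(t) = -6*t (n(t) = -3*(t + t) = -6*t)
R(S) = -6*S
-E(1, -2) + R(4) = -(4 - 1*(-2)) - 6*4 = -(4 + 2) - 24 = -1*6 - 24 = -6 - 24 = -30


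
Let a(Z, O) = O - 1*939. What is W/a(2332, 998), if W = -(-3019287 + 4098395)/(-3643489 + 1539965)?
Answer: 269777/31026979 ≈ 0.0086949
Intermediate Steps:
a(Z, O) = -939 + O (a(Z, O) = O - 939 = -939 + O)
W = 269777/525881 (W = -1079108/(-2103524) = -1079108*(-1)/2103524 = -1*(-269777/525881) = 269777/525881 ≈ 0.51300)
W/a(2332, 998) = 269777/(525881*(-939 + 998)) = (269777/525881)/59 = (269777/525881)*(1/59) = 269777/31026979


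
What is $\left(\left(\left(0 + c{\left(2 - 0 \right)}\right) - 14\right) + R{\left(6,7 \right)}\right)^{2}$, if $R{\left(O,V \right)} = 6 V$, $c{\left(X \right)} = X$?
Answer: $900$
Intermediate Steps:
$\left(\left(\left(0 + c{\left(2 - 0 \right)}\right) - 14\right) + R{\left(6,7 \right)}\right)^{2} = \left(\left(\left(0 + \left(2 - 0\right)\right) - 14\right) + 6 \cdot 7\right)^{2} = \left(\left(\left(0 + \left(2 + 0\right)\right) - 14\right) + 42\right)^{2} = \left(\left(\left(0 + 2\right) - 14\right) + 42\right)^{2} = \left(\left(2 - 14\right) + 42\right)^{2} = \left(-12 + 42\right)^{2} = 30^{2} = 900$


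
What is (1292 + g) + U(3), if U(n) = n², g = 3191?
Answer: 4492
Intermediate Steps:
(1292 + g) + U(3) = (1292 + 3191) + 3² = 4483 + 9 = 4492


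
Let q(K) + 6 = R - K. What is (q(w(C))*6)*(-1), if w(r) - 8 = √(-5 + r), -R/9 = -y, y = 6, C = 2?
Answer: -240 + 6*I*√3 ≈ -240.0 + 10.392*I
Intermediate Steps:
R = 54 (R = -(-9)*6 = -9*(-6) = 54)
w(r) = 8 + √(-5 + r)
q(K) = 48 - K (q(K) = -6 + (54 - K) = 48 - K)
(q(w(C))*6)*(-1) = ((48 - (8 + √(-5 + 2)))*6)*(-1) = ((48 - (8 + √(-3)))*6)*(-1) = ((48 - (8 + I*√3))*6)*(-1) = ((48 + (-8 - I*√3))*6)*(-1) = ((40 - I*√3)*6)*(-1) = (240 - 6*I*√3)*(-1) = -240 + 6*I*√3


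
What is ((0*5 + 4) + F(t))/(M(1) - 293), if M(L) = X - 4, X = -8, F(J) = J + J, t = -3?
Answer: 2/305 ≈ 0.0065574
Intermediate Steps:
F(J) = 2*J
M(L) = -12 (M(L) = -8 - 4 = -12)
((0*5 + 4) + F(t))/(M(1) - 293) = ((0*5 + 4) + 2*(-3))/(-12 - 293) = ((0 + 4) - 6)/(-305) = (4 - 6)*(-1/305) = -2*(-1/305) = 2/305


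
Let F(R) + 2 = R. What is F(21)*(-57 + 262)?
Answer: 3895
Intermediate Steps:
F(R) = -2 + R
F(21)*(-57 + 262) = (-2 + 21)*(-57 + 262) = 19*205 = 3895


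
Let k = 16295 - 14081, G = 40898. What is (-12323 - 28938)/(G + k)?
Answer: -41261/43112 ≈ -0.95707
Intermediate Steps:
k = 2214
(-12323 - 28938)/(G + k) = (-12323 - 28938)/(40898 + 2214) = -41261/43112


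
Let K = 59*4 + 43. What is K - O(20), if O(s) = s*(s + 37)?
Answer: -861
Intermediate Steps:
O(s) = s*(37 + s)
K = 279 (K = 236 + 43 = 279)
K - O(20) = 279 - 20*(37 + 20) = 279 - 20*57 = 279 - 1*1140 = 279 - 1140 = -861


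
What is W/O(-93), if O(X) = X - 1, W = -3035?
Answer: 3035/94 ≈ 32.287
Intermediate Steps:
O(X) = -1 + X
W/O(-93) = -3035/(-1 - 93) = -3035/(-94) = -3035*(-1/94) = 3035/94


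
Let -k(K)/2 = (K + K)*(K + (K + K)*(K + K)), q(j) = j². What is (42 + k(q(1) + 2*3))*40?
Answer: -225680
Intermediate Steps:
k(K) = -4*K*(K + 4*K²) (k(K) = -2*(K + K)*(K + (K + K)*(K + K)) = -2*2*K*(K + (2*K)*(2*K)) = -2*2*K*(K + 4*K²) = -4*K*(K + 4*K²))
(42 + k(q(1) + 2*3))*40 = (42 + (1² + 2*3)²*(-4 - 16*(1² + 2*3)))*40 = (42 + (1 + 6)²*(-4 - 16*(1 + 6)))*40 = (42 + 7²*(-4 - 16*7))*40 = (42 + 49*(-4 - 112))*40 = (42 + 49*(-116))*40 = (42 - 5684)*40 = -5642*40 = -225680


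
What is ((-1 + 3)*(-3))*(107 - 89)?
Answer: -108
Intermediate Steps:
((-1 + 3)*(-3))*(107 - 89) = (2*(-3))*18 = -6*18 = -108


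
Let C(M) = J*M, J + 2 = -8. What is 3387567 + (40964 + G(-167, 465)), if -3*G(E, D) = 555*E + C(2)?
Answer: 10378298/3 ≈ 3.4594e+6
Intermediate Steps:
J = -10 (J = -2 - 8 = -10)
C(M) = -10*M
G(E, D) = 20/3 - 185*E (G(E, D) = -(555*E - 10*2)/3 = -(555*E - 20)/3 = -(-20 + 555*E)/3 = 20/3 - 185*E)
3387567 + (40964 + G(-167, 465)) = 3387567 + (40964 + (20/3 - 185*(-167))) = 3387567 + (40964 + (20/3 + 30895)) = 3387567 + (40964 + 92705/3) = 3387567 + 215597/3 = 10378298/3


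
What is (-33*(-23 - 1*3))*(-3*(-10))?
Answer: 25740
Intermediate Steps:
(-33*(-23 - 1*3))*(-3*(-10)) = -33*(-23 - 3)*30 = -33*(-26)*30 = 858*30 = 25740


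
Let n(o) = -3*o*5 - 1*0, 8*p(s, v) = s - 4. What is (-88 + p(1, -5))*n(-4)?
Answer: -10605/2 ≈ -5302.5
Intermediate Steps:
p(s, v) = -½ + s/8 (p(s, v) = (s - 4)/8 = (-4 + s)/8 = -½ + s/8)
n(o) = -15*o (n(o) = -15*o + 0 = -15*o)
(-88 + p(1, -5))*n(-4) = (-88 + (-½ + (⅛)*1))*(-15*(-4)) = (-88 + (-½ + ⅛))*60 = (-88 - 3/8)*60 = -707/8*60 = -10605/2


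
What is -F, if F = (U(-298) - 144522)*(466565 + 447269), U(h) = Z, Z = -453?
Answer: 132483084150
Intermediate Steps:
U(h) = -453
F = -132483084150 (F = (-453 - 144522)*(466565 + 447269) = -144975*913834 = -132483084150)
-F = -1*(-132483084150) = 132483084150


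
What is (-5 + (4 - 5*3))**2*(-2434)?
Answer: -623104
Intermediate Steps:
(-5 + (4 - 5*3))**2*(-2434) = (-5 + (4 - 15))**2*(-2434) = (-5 - 11)**2*(-2434) = (-16)**2*(-2434) = 256*(-2434) = -623104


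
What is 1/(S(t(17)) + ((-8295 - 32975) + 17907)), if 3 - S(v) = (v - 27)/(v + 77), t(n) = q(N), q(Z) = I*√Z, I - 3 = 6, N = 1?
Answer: -43/1004471 ≈ -4.2809e-5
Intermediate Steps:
I = 9 (I = 3 + 6 = 9)
q(Z) = 9*√Z
t(n) = 9 (t(n) = 9*√1 = 9*1 = 9)
S(v) = 3 - (-27 + v)/(77 + v) (S(v) = 3 - (v - 27)/(v + 77) = 3 - (-27 + v)/(77 + v))
1/(S(t(17)) + ((-8295 - 32975) + 17907)) = 1/(2*(129 + 9)/(77 + 9) + ((-8295 - 32975) + 17907)) = 1/(2*138/86 + (-41270 + 17907)) = 1/(2*(1/86)*138 - 23363) = 1/(138/43 - 23363) = 1/(-1004471/43) = -43/1004471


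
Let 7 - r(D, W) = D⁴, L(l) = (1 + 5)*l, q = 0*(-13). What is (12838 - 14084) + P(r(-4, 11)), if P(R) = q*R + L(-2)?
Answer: -1258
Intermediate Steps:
q = 0
L(l) = 6*l
r(D, W) = 7 - D⁴
P(R) = -12 (P(R) = 0*R + 6*(-2) = 0 - 12 = -12)
(12838 - 14084) + P(r(-4, 11)) = (12838 - 14084) - 12 = -1246 - 12 = -1258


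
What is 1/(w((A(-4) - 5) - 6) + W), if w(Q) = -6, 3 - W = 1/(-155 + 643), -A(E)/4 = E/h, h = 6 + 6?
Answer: -488/1465 ≈ -0.33311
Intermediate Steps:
h = 12
A(E) = -E/3 (A(E) = -4*E/12 = -E/3)
W = 1463/488 (W = 3 - 1/(-155 + 643) = 3 - 1/488 = 1463/488 ≈ 2.9980)
1/(w((A(-4) - 5) - 6) + W) = 1/(-6 + 1463/488) = 1/(-1465/488) = -488/1465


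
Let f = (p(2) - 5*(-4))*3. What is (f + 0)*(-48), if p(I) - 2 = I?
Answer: -3456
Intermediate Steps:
p(I) = 2 + I
f = 72 (f = ((2 + 2) - 5*(-4))*3 = (4 + 20)*3 = 24*3 = 72)
(f + 0)*(-48) = (72 + 0)*(-48) = 72*(-48) = -3456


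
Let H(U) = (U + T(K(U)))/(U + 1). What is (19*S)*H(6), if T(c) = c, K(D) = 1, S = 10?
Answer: 190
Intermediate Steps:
H(U) = 1 (H(U) = (U + 1)/(U + 1) = (1 + U)/(1 + U) = 1)
(19*S)*H(6) = (19*10)*1 = 190*1 = 190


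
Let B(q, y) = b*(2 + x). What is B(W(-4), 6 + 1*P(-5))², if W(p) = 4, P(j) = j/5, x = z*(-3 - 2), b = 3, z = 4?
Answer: 2916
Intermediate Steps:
x = -20 (x = 4*(-3 - 2) = 4*(-5) = -20)
P(j) = j/5 (P(j) = j*(⅕) = j/5)
B(q, y) = -54 (B(q, y) = 3*(2 - 20) = 3*(-18) = -54)
B(W(-4), 6 + 1*P(-5))² = (-54)² = 2916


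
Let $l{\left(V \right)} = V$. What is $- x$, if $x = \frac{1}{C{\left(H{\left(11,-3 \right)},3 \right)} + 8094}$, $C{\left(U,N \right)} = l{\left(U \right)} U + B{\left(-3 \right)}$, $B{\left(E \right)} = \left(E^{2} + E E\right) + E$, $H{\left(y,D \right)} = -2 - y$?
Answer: $- \frac{1}{8278} \approx -0.0001208$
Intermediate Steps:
$B{\left(E \right)} = E + 2 E^{2}$ ($B{\left(E \right)} = \left(E^{2} + E^{2}\right) + E = 2 E^{2} + E = E + 2 E^{2}$)
$C{\left(U,N \right)} = 15 + U^{2}$ ($C{\left(U,N \right)} = U U - 3 \left(1 + 2 \left(-3\right)\right) = U^{2} - 3 \left(1 - 6\right) = U^{2} - -15 = U^{2} + 15 = 15 + U^{2}$)
$x = \frac{1}{8278}$ ($x = \frac{1}{\left(15 + \left(-2 - 11\right)^{2}\right) + 8094} = \frac{1}{\left(15 + \left(-13\right)^{2}\right) + 8094} = \frac{1}{\left(15 + 169\right) + 8094} = \frac{1}{184 + 8094} = \frac{1}{8278} \approx 0.0001208$)
$- x = \left(-1\right) \frac{1}{8278} = - \frac{1}{8278}$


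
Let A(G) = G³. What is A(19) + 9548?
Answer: 16407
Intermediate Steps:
A(19) + 9548 = 19³ + 9548 = 6859 + 9548 = 16407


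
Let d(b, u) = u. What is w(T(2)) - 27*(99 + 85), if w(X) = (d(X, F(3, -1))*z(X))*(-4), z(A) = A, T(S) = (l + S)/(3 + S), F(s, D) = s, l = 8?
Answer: -4992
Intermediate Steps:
T(S) = (8 + S)/(3 + S)
w(X) = -12*X (w(X) = (3*X)*(-4) = -12*X)
w(T(2)) - 27*(99 + 85) = -12*(8 + 2)/(3 + 2) - 27*(99 + 85) = -12*10/5 - 27*184 = -12*10/5 - 4968 = -12*2 - 4968 = -24 - 4968 = -4992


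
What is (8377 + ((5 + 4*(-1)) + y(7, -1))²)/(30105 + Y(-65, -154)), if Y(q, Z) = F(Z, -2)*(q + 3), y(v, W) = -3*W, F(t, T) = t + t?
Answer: 8393/49201 ≈ 0.17059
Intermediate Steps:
F(t, T) = 2*t
Y(q, Z) = 2*Z*(3 + q) (Y(q, Z) = (2*Z)*(q + 3) = (2*Z)*(3 + q) = 2*Z*(3 + q))
(8377 + ((5 + 4*(-1)) + y(7, -1))²)/(30105 + Y(-65, -154)) = (8377 + ((5 + 4*(-1)) - 3*(-1))²)/(30105 + 2*(-154)*(3 - 65)) = (8377 + ((5 - 4) + 3)²)/(30105 + 2*(-154)*(-62)) = (8377 + (1 + 3)²)/(30105 + 19096) = (8377 + 4²)/49201 = (8377 + 16)*(1/49201) = 8393*(1/49201) = 8393/49201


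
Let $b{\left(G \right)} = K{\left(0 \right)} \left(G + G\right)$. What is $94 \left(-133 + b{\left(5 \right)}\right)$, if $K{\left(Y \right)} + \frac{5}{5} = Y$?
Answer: $-13442$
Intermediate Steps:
$K{\left(Y \right)} = -1 + Y$
$b{\left(G \right)} = - 2 G$ ($b{\left(G \right)} = \left(-1 + 0\right) \left(G + G\right) = - 2 G$)
$94 \left(-133 + b{\left(5 \right)}\right) = 94 \left(-133 - 10\right) = 94 \left(-143\right) = -13442$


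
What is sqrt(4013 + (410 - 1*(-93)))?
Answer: 2*sqrt(1129) ≈ 67.201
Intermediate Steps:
sqrt(4013 + (410 - 1*(-93))) = sqrt(4013 + (410 + 93)) = sqrt(4013 + 503) = sqrt(4516) = 2*sqrt(1129)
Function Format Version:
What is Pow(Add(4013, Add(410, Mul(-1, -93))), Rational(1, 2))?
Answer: Mul(2, Pow(1129, Rational(1, 2))) ≈ 67.201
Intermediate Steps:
Pow(Add(4013, Add(410, Mul(-1, -93))), Rational(1, 2)) = Pow(Add(4013, Add(410, 93)), Rational(1, 2)) = Pow(Add(4013, 503), Rational(1, 2)) = Pow(4516, Rational(1, 2)) = Mul(2, Pow(1129, Rational(1, 2)))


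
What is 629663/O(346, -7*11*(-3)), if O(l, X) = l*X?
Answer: 629663/79926 ≈ 7.8781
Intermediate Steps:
O(l, X) = X*l
629663/O(346, -7*11*(-3)) = 629663/(((-7*11*(-3))*346)) = 629663/((-77*(-3)*346)) = 629663/((231*346)) = 629663/79926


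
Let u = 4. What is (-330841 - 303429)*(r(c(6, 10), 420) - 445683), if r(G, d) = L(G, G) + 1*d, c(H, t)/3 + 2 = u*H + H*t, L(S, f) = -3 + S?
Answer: 282262835400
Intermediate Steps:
c(H, t) = -6 + 12*H + 3*H*t (c(H, t) = -6 + 3*(4*H + H*t) = -6 + (12*H + 3*H*t) = -6 + 12*H + 3*H*t)
r(G, d) = -3 + G + d (r(G, d) = (-3 + G) + 1*d = (-3 + G) + d = -3 + G + d)
(-330841 - 303429)*(r(c(6, 10), 420) - 445683) = (-330841 - 303429)*((-3 + (-6 + 12*6 + 3*6*10) + 420) - 445683) = -634270*((-3 + (-6 + 72 + 180) + 420) - 445683) = -634270*((-3 + 246 + 420) - 445683) = -634270*(663 - 445683) = -634270*(-445020) = 282262835400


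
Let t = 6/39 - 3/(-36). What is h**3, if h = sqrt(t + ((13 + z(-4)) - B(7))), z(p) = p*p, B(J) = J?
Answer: 3469*sqrt(135291)/12168 ≈ 104.86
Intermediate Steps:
z(p) = p**2
t = 37/156 (t = 6*(1/39) - 3*(-1/36) = 2/13 + 1/12 = 37/156 ≈ 0.23718)
h = sqrt(135291)/78 (h = sqrt(37/156 + ((13 + (-4)**2) - 1*7)) = sqrt(37/156 + ((13 + 16) - 7)) = sqrt(37/156 + (29 - 7)) = sqrt(37/156 + 22) = sqrt(3469/156) = sqrt(135291)/78 ≈ 4.7156)
h**3 = (sqrt(135291)/78)**3 = 3469*sqrt(135291)/12168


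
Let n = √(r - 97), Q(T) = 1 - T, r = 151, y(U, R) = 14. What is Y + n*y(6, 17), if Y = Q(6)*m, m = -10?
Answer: 50 + 42*√6 ≈ 152.88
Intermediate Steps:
n = 3*√6 (n = √(151 - 97) = √54 = 3*√6 ≈ 7.3485)
Y = 50 (Y = (1 - 1*6)*(-10) = (1 - 6)*(-10) = -5*(-10) = 50)
Y + n*y(6, 17) = 50 + (3*√6)*14 = 50 + 42*√6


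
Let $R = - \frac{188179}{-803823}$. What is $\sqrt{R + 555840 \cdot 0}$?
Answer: $\frac{\sqrt{151262608317}}{803823} \approx 0.48384$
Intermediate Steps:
$R = \frac{188179}{803823}$ ($R = \left(-188179\right) \left(- \frac{1}{803823}\right) = \frac{188179}{803823} \approx 0.23411$)
$\sqrt{R + 555840 \cdot 0} = \sqrt{\frac{188179}{803823} + 555840 \cdot 0} = \sqrt{\frac{188179}{803823} + 0} = \sqrt{\frac{188179}{803823}} = \frac{\sqrt{151262608317}}{803823}$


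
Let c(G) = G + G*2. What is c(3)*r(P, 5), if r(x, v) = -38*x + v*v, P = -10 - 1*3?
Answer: 4671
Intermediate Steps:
P = -13 (P = -10 - 3 = -13)
c(G) = 3*G (c(G) = G + 2*G = 3*G)
r(x, v) = v² - 38*x (r(x, v) = -38*x + v² = v² - 38*x)
c(3)*r(P, 5) = (3*3)*(5² - 38*(-13)) = 9*(25 + 494) = 9*519 = 4671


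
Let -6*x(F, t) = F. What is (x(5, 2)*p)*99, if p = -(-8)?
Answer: -660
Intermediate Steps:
x(F, t) = -F/6
p = 8 (p = -1*(-8) = 8)
(x(5, 2)*p)*99 = (-1/6*5*8)*99 = -5/6*8*99 = -20/3*99 = -660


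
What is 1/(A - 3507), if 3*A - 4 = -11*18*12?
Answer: -3/12893 ≈ -0.00023268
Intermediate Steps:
A = -2372/3 (A = 4/3 + (-11*18*12)/3 = 4/3 + (-198*12)/3 = 4/3 + (1/3)*(-2376) = 4/3 - 792 = -2372/3 ≈ -790.67)
1/(A - 3507) = 1/(-2372/3 - 3507) = 1/(-12893/3) = -3/12893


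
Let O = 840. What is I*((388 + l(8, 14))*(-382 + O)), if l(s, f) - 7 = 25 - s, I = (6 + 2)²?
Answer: 12076544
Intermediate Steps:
I = 64 (I = 8² = 64)
l(s, f) = 32 - s (l(s, f) = 7 + (25 - s) = 32 - s)
I*((388 + l(8, 14))*(-382 + O)) = 64*((388 + (32 - 1*8))*(-382 + 840)) = 64*((388 + (32 - 8))*458) = 64*((388 + 24)*458) = 64*(412*458) = 64*188696 = 12076544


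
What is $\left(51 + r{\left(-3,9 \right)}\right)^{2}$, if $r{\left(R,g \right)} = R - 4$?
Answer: $1936$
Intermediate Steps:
$r{\left(R,g \right)} = -4 + R$
$\left(51 + r{\left(-3,9 \right)}\right)^{2} = \left(51 - 7\right)^{2} = 44^{2} = 1936$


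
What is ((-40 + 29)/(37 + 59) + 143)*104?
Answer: 178321/12 ≈ 14860.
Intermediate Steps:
((-40 + 29)/(37 + 59) + 143)*104 = (-11/96 + 143)*104 = (13717/96)*104 = 178321/12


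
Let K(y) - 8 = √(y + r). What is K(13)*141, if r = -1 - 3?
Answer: 1551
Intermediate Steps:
r = -4
K(y) = 8 + √(-4 + y) (K(y) = 8 + √(y - 4) = 8 + √(-4 + y))
K(13)*141 = (8 + √(-4 + 13))*141 = (8 + √9)*141 = (8 + 3)*141 = 11*141 = 1551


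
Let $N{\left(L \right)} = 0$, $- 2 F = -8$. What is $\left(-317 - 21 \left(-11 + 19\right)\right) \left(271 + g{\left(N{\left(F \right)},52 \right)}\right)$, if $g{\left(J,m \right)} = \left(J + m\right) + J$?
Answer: $-156655$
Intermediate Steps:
$F = 4$ ($F = \left(- \frac{1}{2}\right) \left(-8\right) = 4$)
$g{\left(J,m \right)} = m + 2 J$
$\left(-317 - 21 \left(-11 + 19\right)\right) \left(271 + g{\left(N{\left(F \right)},52 \right)}\right) = \left(-317 - 21 \left(-11 + 19\right)\right) \left(271 + \left(52 + 2 \cdot 0\right)\right) = \left(-317 - 168\right) \left(271 + \left(52 + 0\right)\right) = \left(-317 - 168\right) \left(271 + 52\right) = \left(-485\right) 323 = -156655$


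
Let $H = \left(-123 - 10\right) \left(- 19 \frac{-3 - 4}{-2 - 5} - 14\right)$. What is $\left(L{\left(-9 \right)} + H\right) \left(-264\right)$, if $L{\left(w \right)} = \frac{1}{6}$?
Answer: $-1158740$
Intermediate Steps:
$L{\left(w \right)} = \frac{1}{6}$
$H = 4389$ ($H = - 133 \left(- 19 \left(- \frac{7}{-7}\right) - 14\right) = - 133 \left(- 19 \left(\left(-7\right) \left(- \frac{1}{7}\right)\right) - 14\right) = - 133 \left(\left(-19\right) 1 - 14\right) = - 133 \left(-19 - 14\right) = \left(-133\right) \left(-33\right) = 4389$)
$\left(L{\left(-9 \right)} + H\right) \left(-264\right) = \left(\frac{1}{6} + 4389\right) \left(-264\right) = \frac{26335}{6} \left(-264\right) = -1158740$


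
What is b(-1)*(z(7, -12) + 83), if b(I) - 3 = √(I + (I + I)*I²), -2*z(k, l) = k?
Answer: 477/2 + 159*I*√3/2 ≈ 238.5 + 137.7*I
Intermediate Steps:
z(k, l) = -k/2
b(I) = 3 + √(I + 2*I³) (b(I) = 3 + √(I + (I + I)*I²) = 3 + √(I + (2*I)*I²) = 3 + √(I + 2*I³))
b(-1)*(z(7, -12) + 83) = (3 + √(-1 + 2*(-1)³))*(-½*7 + 83) = (3 + √(-1 + 2*(-1)))*(-7/2 + 83) = (3 + √(-1 - 2))*(159/2) = (3 + √(-3))*(159/2) = (3 + I*√3)*(159/2) = 477/2 + 159*I*√3/2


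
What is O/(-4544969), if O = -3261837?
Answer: 3261837/4544969 ≈ 0.71768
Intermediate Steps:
O/(-4544969) = -3261837/(-4544969) = -3261837*(-1/4544969) = 3261837/4544969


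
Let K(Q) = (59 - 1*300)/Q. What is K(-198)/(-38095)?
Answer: -241/7542810 ≈ -3.1951e-5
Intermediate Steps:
K(Q) = -241/Q (K(Q) = (59 - 300)/Q = -241/Q)
K(-198)/(-38095) = -241/(-198)/(-38095) = -241*(-1/198)*(-1/38095) = (241/198)*(-1/38095) = -241/7542810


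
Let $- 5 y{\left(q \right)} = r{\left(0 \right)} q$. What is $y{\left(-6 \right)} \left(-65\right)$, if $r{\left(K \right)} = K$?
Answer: $0$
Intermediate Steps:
$y{\left(q \right)} = 0$ ($y{\left(q \right)} = - \frac{0 q}{5} = \left(- \frac{1}{5}\right) 0 = 0$)
$y{\left(-6 \right)} \left(-65\right) = 0 \left(-65\right) = 0$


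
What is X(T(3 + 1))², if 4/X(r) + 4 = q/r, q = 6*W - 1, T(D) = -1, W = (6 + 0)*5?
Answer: 16/33489 ≈ 0.00047777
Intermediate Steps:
W = 30 (W = 6*5 = 30)
q = 179 (q = 6*30 - 1 = 180 - 1 = 179)
X(r) = 4/(-4 + 179/r)
X(T(3 + 1))² = (-4*(-1)/(-179 + 4*(-1)))² = (-4*(-1)/(-179 - 4))² = (-4*(-1)/(-183))² = (-4*(-1)*(-1/183))² = (-4/183)² = 16/33489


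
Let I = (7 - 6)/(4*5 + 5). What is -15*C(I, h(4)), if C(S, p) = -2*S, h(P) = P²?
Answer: 6/5 ≈ 1.2000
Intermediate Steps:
I = 1/25 (I = 1/(20 + 5) = 1/25 ≈ 0.040000)
-15*C(I, h(4)) = -(-30)/25 = -15*(-2/25) = 6/5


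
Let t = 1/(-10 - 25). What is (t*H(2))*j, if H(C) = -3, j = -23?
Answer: -69/35 ≈ -1.9714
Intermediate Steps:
t = -1/35 (t = 1/(-35) = -1/35 ≈ -0.028571)
(t*H(2))*j = -1/35*(-3)*(-23) = (3/35)*(-23) = -69/35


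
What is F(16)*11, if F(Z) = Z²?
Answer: 2816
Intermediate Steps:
F(16)*11 = 16²*11 = 256*11 = 2816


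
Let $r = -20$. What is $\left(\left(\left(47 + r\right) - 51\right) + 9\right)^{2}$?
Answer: $225$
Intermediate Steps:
$\left(\left(\left(47 + r\right) - 51\right) + 9\right)^{2} = \left(\left(\left(47 - 20\right) - 51\right) + 9\right)^{2} = \left(\left(27 - 51\right) + 9\right)^{2} = \left(-24 + 9\right)^{2} = \left(-15\right)^{2} = 225$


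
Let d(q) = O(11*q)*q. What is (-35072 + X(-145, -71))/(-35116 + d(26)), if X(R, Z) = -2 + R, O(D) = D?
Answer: 35219/27680 ≈ 1.2724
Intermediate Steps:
d(q) = 11*q² (d(q) = (11*q)*q = 11*q²)
(-35072 + X(-145, -71))/(-35116 + d(26)) = (-35072 + (-2 - 145))/(-35116 + 11*26²) = (-35072 - 147)/(-35116 + 11*676) = -35219/(-35116 + 7436) = -35219/(-27680) = -35219*(-1/27680) = 35219/27680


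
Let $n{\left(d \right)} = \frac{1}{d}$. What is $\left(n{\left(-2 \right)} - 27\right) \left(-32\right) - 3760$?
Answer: $-2880$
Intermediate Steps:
$\left(n{\left(-2 \right)} - 27\right) \left(-32\right) - 3760 = \left(\frac{1}{-2} - 27\right) \left(-32\right) - 3760 = \left(- \frac{1}{2} - 27\right) \left(-32\right) - 3760 = \left(- \frac{55}{2}\right) \left(-32\right) - 3760 = 880 - 3760 = -2880$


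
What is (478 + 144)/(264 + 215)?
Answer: 622/479 ≈ 1.2985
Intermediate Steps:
(478 + 144)/(264 + 215) = 622/479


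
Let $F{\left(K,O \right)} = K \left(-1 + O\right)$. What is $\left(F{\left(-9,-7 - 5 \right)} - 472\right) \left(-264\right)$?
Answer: $93720$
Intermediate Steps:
$\left(F{\left(-9,-7 - 5 \right)} - 472\right) \left(-264\right) = \left(- 9 \left(-1 - 12\right) - 472\right) \left(-264\right) = \left(\left(-9\right) \left(-13\right) - 472\right) \left(-264\right) = \left(117 - 472\right) \left(-264\right) = \left(-355\right) \left(-264\right) = 93720$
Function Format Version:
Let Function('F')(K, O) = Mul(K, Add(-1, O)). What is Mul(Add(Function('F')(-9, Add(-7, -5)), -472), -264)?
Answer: 93720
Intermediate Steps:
Mul(Add(Function('F')(-9, Add(-7, -5)), -472), -264) = Mul(Add(Mul(-9, Add(-1, Add(-7, -5))), -472), -264) = Mul(Add(Mul(-9, Add(-1, -12)), -472), -264) = Mul(Add(Mul(-9, -13), -472), -264) = Mul(Add(117, -472), -264) = Mul(-355, -264) = 93720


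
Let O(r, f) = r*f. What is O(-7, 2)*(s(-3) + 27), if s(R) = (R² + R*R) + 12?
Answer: -798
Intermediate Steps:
O(r, f) = f*r
s(R) = 12 + 2*R² (s(R) = (R² + R²) + 12 = 2*R² + 12 = 12 + 2*R²)
O(-7, 2)*(s(-3) + 27) = (2*(-7))*((12 + 2*(-3)²) + 27) = -14*((12 + 2*9) + 27) = -14*((12 + 18) + 27) = -14*(30 + 27) = -14*57 = -798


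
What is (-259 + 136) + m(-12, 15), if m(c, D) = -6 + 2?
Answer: -127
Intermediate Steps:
m(c, D) = -4
(-259 + 136) + m(-12, 15) = (-259 + 136) - 4 = -123 - 4 = -127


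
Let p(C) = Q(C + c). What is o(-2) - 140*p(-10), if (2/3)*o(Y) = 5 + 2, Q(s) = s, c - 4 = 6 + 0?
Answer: 21/2 ≈ 10.500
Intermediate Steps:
c = 10 (c = 4 + (6 + 0) = 4 + 6 = 10)
o(Y) = 21/2 (o(Y) = 3*(5 + 2)/2 = (3/2)*7 = 21/2)
p(C) = 10 + C (p(C) = C + 10 = 10 + C)
o(-2) - 140*p(-10) = 21/2 - 140*(10 - 10) = 21/2 - 140*0 = 21/2 + 0 = 21/2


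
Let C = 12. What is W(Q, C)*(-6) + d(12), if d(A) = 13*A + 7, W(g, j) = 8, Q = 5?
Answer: 115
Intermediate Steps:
d(A) = 7 + 13*A
W(Q, C)*(-6) + d(12) = 8*(-6) + (7 + 13*12) = -48 + (7 + 156) = -48 + 163 = 115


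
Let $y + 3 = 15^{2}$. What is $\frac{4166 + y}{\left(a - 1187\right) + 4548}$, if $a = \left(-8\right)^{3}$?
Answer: $\frac{4388}{2849} \approx 1.5402$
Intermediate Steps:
$a = -512$
$y = 222$ ($y = -3 + 15^{2} = -3 + 225 = 222$)
$\frac{4166 + y}{\left(a - 1187\right) + 4548} = \frac{4166 + 222}{\left(-512 - 1187\right) + 4548} = \frac{4388}{\left(-512 - 1187\right) + 4548} = \frac{4388}{-1699 + 4548} = \frac{4388}{2849}$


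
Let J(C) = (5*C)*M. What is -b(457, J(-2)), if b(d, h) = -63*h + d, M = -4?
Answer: 2063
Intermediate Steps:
J(C) = -20*C (J(C) = (5*C)*(-4) = -20*C)
b(d, h) = d - 63*h
-b(457, J(-2)) = -(457 - (-1260)*(-2)) = -(457 - 63*40) = -(457 - 2520) = -1*(-2063) = 2063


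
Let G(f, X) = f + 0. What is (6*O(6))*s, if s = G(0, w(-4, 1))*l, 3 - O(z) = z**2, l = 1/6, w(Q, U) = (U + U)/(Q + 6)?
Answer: 0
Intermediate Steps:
w(Q, U) = 2*U/(6 + Q) (w(Q, U) = (2*U)/(6 + Q) = 2*U/(6 + Q))
G(f, X) = f
l = 1/6 ≈ 0.16667
O(z) = 3 - z**2
s = 0 (s = 0*(1/6) = 0)
(6*O(6))*s = (6*(3 - 1*6**2))*0 = (6*(3 - 1*36))*0 = (6*(3 - 36))*0 = (6*(-33))*0 = -198*0 = 0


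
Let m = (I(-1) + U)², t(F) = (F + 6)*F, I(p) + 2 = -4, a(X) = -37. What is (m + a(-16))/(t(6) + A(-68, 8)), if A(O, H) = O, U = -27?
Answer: 263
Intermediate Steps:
I(p) = -6 (I(p) = -2 - 4 = -6)
t(F) = F*(6 + F) (t(F) = (6 + F)*F = F*(6 + F))
m = 1089 (m = (-6 - 27)² = (-33)² = 1089)
(m + a(-16))/(t(6) + A(-68, 8)) = (1089 - 37)/(6*(6 + 6) - 68) = 1052/(6*12 - 68) = 1052/(72 - 68) = 1052/4 = 1052*(¼) = 263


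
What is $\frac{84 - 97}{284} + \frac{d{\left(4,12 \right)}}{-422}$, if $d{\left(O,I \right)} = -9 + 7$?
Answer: $- \frac{2459}{59924} \approx -0.041035$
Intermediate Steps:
$d{\left(O,I \right)} = -2$
$\frac{84 - 97}{284} + \frac{d{\left(4,12 \right)}}{-422} = \frac{84 - 97}{284} - \frac{2}{-422} = \left(84 - 97\right) \frac{1}{284} - - \frac{1}{211} = \left(-13\right) \frac{1}{284} + \frac{1}{211} = - \frac{13}{284} + \frac{1}{211} = - \frac{2459}{59924}$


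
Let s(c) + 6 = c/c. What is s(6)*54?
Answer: -270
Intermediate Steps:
s(c) = -5 (s(c) = -6 + c/c = -6 + 1 = -5)
s(6)*54 = -5*54 = -270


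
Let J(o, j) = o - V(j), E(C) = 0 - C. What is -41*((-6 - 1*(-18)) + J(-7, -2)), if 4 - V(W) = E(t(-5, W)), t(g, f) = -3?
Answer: -164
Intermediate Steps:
E(C) = -C
V(W) = 1 (V(W) = 4 - (-1)*(-3) = 4 - 1*3 = 4 - 3 = 1)
J(o, j) = -1 + o (J(o, j) = o - 1*1 = o - 1 = -1 + o)
-41*((-6 - 1*(-18)) + J(-7, -2)) = -41*((-6 - 1*(-18)) + (-1 - 7)) = -41*((-6 + 18) - 8) = -41*(12 - 8) = -41*4 = -164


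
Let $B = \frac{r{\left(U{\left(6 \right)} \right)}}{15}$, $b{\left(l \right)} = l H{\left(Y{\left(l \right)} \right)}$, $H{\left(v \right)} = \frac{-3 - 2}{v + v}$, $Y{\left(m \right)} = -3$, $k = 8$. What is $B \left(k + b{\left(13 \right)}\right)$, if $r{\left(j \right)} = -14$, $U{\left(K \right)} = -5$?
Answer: $- \frac{791}{45} \approx -17.578$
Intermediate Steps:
$H{\left(v \right)} = - \frac{5}{2 v}$
$b{\left(l \right)} = \frac{5 l}{6}$ ($b{\left(l \right)} = l \left(- \frac{5}{2 \left(-3\right)}\right) = l \left(\left(- \frac{5}{2}\right) \left(- \frac{1}{3}\right)\right) = l \frac{5}{6} = \frac{5 l}{6}$)
$B = - \frac{14}{15} \approx -0.93333$
$B \left(k + b{\left(13 \right)}\right) = - \frac{14 \left(8 + \frac{5}{6} \cdot 13\right)}{15} = - \frac{14 \left(8 + \frac{65}{6}\right)}{15} = \left(- \frac{14}{15}\right) \frac{113}{6} = - \frac{791}{45}$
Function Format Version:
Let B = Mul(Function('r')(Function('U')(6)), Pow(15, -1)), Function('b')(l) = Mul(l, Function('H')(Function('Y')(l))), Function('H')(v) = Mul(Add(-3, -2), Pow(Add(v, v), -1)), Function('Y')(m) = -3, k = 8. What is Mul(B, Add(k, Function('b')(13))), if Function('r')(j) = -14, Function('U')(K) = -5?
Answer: Rational(-791, 45) ≈ -17.578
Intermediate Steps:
Function('H')(v) = Mul(Rational(-5, 2), Pow(v, -1)) (Function('H')(v) = Mul(-5, Pow(Mul(2, v), -1)) = Mul(-5, Mul(Rational(1, 2), Pow(v, -1))) = Mul(Rational(-5, 2), Pow(v, -1)))
Function('b')(l) = Mul(Rational(5, 6), l) (Function('b')(l) = Mul(l, Mul(Rational(-5, 2), Pow(-3, -1))) = Mul(l, Mul(Rational(-5, 2), Rational(-1, 3))) = Mul(l, Rational(5, 6)) = Mul(Rational(5, 6), l))
B = Rational(-14, 15) (B = Mul(-14, Pow(15, -1)) = Mul(-14, Rational(1, 15)) = Rational(-14, 15) ≈ -0.93333)
Mul(B, Add(k, Function('b')(13))) = Mul(Rational(-14, 15), Add(8, Mul(Rational(5, 6), 13))) = Mul(Rational(-14, 15), Add(8, Rational(65, 6))) = Mul(Rational(-14, 15), Rational(113, 6)) = Rational(-791, 45)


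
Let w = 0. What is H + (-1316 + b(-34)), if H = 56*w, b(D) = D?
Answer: -1350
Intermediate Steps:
H = 0 (H = 56*0 = 0)
H + (-1316 + b(-34)) = 0 + (-1316 - 34) = 0 - 1350 = -1350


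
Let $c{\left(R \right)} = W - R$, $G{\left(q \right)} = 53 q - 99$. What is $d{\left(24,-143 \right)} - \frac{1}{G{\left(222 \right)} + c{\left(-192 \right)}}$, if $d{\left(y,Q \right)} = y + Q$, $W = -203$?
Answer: $- \frac{1387065}{11656} \approx -119.0$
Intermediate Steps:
$G{\left(q \right)} = -99 + 53 q$
$c{\left(R \right)} = -203 - R$
$d{\left(y,Q \right)} = Q + y$
$d{\left(24,-143 \right)} - \frac{1}{G{\left(222 \right)} + c{\left(-192 \right)}} = \left(-143 + 24\right) - \frac{1}{\left(-99 + 53 \cdot 222\right) - 11} = -119 - \frac{1}{\left(-99 + 11766\right) + \left(-203 + 192\right)} = -119 - \frac{1}{11667 - 11} = -119 - \frac{1}{11656} = - \frac{1387065}{11656}$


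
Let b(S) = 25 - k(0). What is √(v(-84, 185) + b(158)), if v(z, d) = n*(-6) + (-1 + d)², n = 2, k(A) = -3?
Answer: 4*√2117 ≈ 184.04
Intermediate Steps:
v(z, d) = -12 + (-1 + d)² (v(z, d) = 2*(-6) + (-1 + d)² = -12 + (-1 + d)²)
b(S) = 28 (b(S) = 25 - 1*(-3) = 25 + 3 = 28)
√(v(-84, 185) + b(158)) = √((-12 + (-1 + 185)²) + 28) = √((-12 + 184²) + 28) = √((-12 + 33856) + 28) = √(33844 + 28) = √33872 = 4*√2117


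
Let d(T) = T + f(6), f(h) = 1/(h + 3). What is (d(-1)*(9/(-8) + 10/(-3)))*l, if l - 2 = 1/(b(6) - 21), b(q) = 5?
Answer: 3317/432 ≈ 7.6782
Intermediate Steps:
f(h) = 1/(3 + h)
l = 31/16 (l = 2 + 1/(5 - 21) = 2 + 1/(-16) = 2 - 1/16 = 31/16 ≈ 1.9375)
d(T) = ⅑ + T (d(T) = T + 1/(3 + 6) = T + 1/9 = T + ⅑ = ⅑ + T)
(d(-1)*(9/(-8) + 10/(-3)))*l = ((⅑ - 1)*(9/(-8) + 10/(-3)))*(31/16) = -8*(9*(-⅛) + 10*(-⅓))/9*(31/16) = -8*(-9/8 - 10/3)/9*(31/16) = -8/9*(-107/24)*(31/16) = (107/27)*(31/16) = 3317/432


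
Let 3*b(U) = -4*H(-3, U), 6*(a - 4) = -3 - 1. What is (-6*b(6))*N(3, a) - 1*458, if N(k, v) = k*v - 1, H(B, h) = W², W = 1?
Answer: -386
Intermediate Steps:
a = 10/3 (a = 4 + (-3 - 1)/6 = 4 + (⅙)*(-4) = 4 - ⅔ = 10/3 ≈ 3.3333)
H(B, h) = 1 (H(B, h) = 1² = 1)
b(U) = -4/3 (b(U) = (-4*1)/3 = (⅓)*(-4) = -4/3)
N(k, v) = -1 + k*v
(-6*b(6))*N(3, a) - 1*458 = (-6*(-4/3))*(-1 + 3*(10/3)) - 1*458 = 8*(-1 + 10) - 458 = 8*9 - 458 = 72 - 458 = -386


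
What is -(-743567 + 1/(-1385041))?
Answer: 1029870781248/1385041 ≈ 7.4357e+5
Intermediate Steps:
-(-743567 + 1/(-1385041)) = -(-743567 - 1/1385041) = -1*(-1029870781248/1385041) = 1029870781248/1385041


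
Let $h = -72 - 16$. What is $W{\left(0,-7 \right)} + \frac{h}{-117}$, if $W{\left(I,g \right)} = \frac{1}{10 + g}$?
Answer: $\frac{127}{117} \approx 1.0855$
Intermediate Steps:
$h = -88$
$W{\left(0,-7 \right)} + \frac{h}{-117} = \frac{1}{10 - 7} - \frac{88}{-117} = \frac{1}{3} - - \frac{88}{117} = \frac{1}{3} + \frac{88}{117} = \frac{127}{117}$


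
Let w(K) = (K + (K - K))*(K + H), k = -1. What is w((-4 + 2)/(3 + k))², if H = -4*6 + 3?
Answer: 484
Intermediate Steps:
H = -21 (H = -24 + 3 = -21)
w(K) = K*(-21 + K) (w(K) = (K + (K - K))*(K - 21) = (K + 0)*(-21 + K) = K*(-21 + K))
w((-4 + 2)/(3 + k))² = (((-4 + 2)/(3 - 1))*(-21 + (-4 + 2)/(3 - 1)))² = ((-2/2)*(-21 - 2/2))² = ((-2*½)*(-21 - 2*½))² = (-(-21 - 1))² = (-1*(-22))² = 22² = 484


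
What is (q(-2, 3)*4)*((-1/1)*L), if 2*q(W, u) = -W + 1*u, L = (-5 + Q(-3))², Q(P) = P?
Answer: -640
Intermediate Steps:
L = 64 (L = (-5 - 3)² = (-8)² = 64)
q(W, u) = u/2 - W/2 (q(W, u) = (-W + 1*u)/2 = (-W + u)/2 = (u - W)/2 = u/2 - W/2)
(q(-2, 3)*4)*((-1/1)*L) = (((½)*3 - ½*(-2))*4)*(-1/1*64) = ((3/2 + 1)*4)*(-1*1*64) = ((5/2)*4)*(-1*64) = 10*(-64) = -640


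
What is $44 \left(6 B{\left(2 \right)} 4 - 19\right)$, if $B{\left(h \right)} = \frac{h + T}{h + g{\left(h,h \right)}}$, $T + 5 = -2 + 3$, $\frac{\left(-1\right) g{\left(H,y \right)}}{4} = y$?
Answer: $-484$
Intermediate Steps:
$g{\left(H,y \right)} = - 4 y$
$T = -4$ ($T = -5 + \left(-2 + 3\right) = -5 + 1 = -4$)
$B{\left(h \right)} = - \frac{-4 + h}{3 h}$ ($B{\left(h \right)} = \frac{h - 4}{h - 4 h} = \frac{-4 + h}{\left(-3\right) h} = \left(-4 + h\right) \left(- \frac{1}{3 h}\right) = - \frac{-4 + h}{3 h}$)
$44 \left(6 B{\left(2 \right)} 4 - 19\right) = 44 \left(6 \frac{4 - 2}{3 \cdot 2} \cdot 4 - 19\right) = 44 \left(6 \cdot \frac{1}{3} \cdot \frac{1}{2} \left(4 - 2\right) 4 - 19\right) = 44 \left(6 \cdot \frac{1}{3} \cdot \frac{1}{2} \cdot 2 \cdot 4 - 19\right) = 44 \left(6 \cdot \frac{1}{3} \cdot 4 - 19\right) = 44 \left(2 \cdot 4 - 19\right) = 44 \left(8 - 19\right) = 44 \left(-11\right) = -484$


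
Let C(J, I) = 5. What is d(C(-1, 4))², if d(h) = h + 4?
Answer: 81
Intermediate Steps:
d(h) = 4 + h
d(C(-1, 4))² = (4 + 5)² = 9² = 81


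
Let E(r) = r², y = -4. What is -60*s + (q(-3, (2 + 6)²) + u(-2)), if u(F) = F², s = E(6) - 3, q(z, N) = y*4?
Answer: -1992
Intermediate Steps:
q(z, N) = -16 (q(z, N) = -4*4 = -16)
s = 33 (s = 6² - 3 = 36 - 3 = 33)
-60*s + (q(-3, (2 + 6)²) + u(-2)) = -60*33 + (-16 + (-2)²) = -1980 + (-16 + 4) = -1980 - 12 = -1992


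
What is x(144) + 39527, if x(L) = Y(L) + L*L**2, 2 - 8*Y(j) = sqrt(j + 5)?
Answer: 12102045/4 - sqrt(149)/8 ≈ 3.0255e+6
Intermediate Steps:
Y(j) = 1/4 - sqrt(5 + j)/8 (Y(j) = 1/4 - sqrt(j + 5)/8 = 1/4 - sqrt(5 + j)/8)
x(L) = 1/4 + L**3 - sqrt(5 + L)/8 (x(L) = (1/4 - sqrt(5 + L)/8) + L*L**2 = (1/4 - sqrt(5 + L)/8) + L**3 = 1/4 + L**3 - sqrt(5 + L)/8)
x(144) + 39527 = (1/4 + 144**3 - sqrt(5 + 144)/8) + 39527 = (1/4 + 2985984 - sqrt(149)/8) + 39527 = (11943937/4 - sqrt(149)/8) + 39527 = 12102045/4 - sqrt(149)/8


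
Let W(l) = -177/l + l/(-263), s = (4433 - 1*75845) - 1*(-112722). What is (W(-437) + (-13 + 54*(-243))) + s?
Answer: 3238418445/114931 ≈ 28177.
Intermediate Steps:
s = 41310 (s = (4433 - 75845) + 112722 = -71412 + 112722 = 41310)
W(l) = -177/l - l/263 (W(l) = -177/l + l*(-1/263) = -177/l - l/263)
(W(-437) + (-13 + 54*(-243))) + s = ((-177/(-437) - 1/263*(-437)) + (-13 + 54*(-243))) + 41310 = ((-177*(-1/437) + 437/263) + (-13 - 13122)) + 41310 = ((177/437 + 437/263) - 13135) + 41310 = (237520/114931 - 13135) + 41310 = -1509381165/114931 + 41310 = 3238418445/114931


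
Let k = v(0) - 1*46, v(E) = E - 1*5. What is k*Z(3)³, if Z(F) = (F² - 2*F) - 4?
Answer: 51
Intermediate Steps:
Z(F) = -4 + F² - 2*F
v(E) = -5 + E (v(E) = E - 5 = -5 + E)
k = -51 (k = (-5 + 0) - 1*46 = -5 - 46 = -51)
k*Z(3)³ = -51*(-4 + 3² - 2*3)³ = -51*(-4 + 9 - 6)³ = -51*(-1)³ = -51*(-1) = 51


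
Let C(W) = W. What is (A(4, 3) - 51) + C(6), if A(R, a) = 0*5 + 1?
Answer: -44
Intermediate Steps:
A(R, a) = 1 (A(R, a) = 0 + 1 = 1)
(A(4, 3) - 51) + C(6) = (1 - 51) + 6 = -50 + 6 = -44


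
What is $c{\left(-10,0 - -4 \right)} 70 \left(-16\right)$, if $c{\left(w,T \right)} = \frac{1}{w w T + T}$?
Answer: $- \frac{280}{101} \approx -2.7723$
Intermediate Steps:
$c{\left(w,T \right)} = \frac{1}{T + T w^{2}}$ ($c{\left(w,T \right)} = \frac{1}{w^{2} T + T} = \frac{1}{T w^{2} + T} = \frac{1}{T + T w^{2}}$)
$c{\left(-10,0 - -4 \right)} 70 \left(-16\right) = \frac{1}{\left(0 - -4\right) \left(1 + \left(-10\right)^{2}\right)} 70 \left(-16\right) = \frac{1}{\left(0 + 4\right) \left(1 + 100\right)} 70 \left(-16\right) = \frac{1}{4 \cdot 101} \cdot 70 \left(-16\right) = \frac{1}{4} \cdot \frac{1}{101} \cdot 70 \left(-16\right) = \frac{1}{404} \cdot 70 \left(-16\right) = \frac{35}{202} \left(-16\right) = - \frac{280}{101}$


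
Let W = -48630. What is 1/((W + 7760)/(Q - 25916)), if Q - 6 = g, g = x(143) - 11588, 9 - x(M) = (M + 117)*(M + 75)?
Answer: 94169/40870 ≈ 2.3041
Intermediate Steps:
x(M) = 9 - (75 + M)*(117 + M) (x(M) = 9 - (M + 117)*(M + 75) = 9 - (117 + M)*(75 + M) = 9 - (75 + M)*(117 + M))
g = -68259 (g = (-8766 - 1*143² - 192*143) - 11588 = (-8766 - 1*20449 - 27456) - 11588 = (-8766 - 20449 - 27456) - 11588 = -56671 - 11588 = -68259)
Q = -68253 (Q = 6 - 68259 = -68253)
1/((W + 7760)/(Q - 25916)) = 1/((-48630 + 7760)/(-68253 - 25916)) = 1/(-40870/(-94169)) = 1/(-40870*(-1/94169)) = 1/(40870/94169) = 94169/40870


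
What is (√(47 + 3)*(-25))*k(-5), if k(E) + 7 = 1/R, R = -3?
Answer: 2750*√2/3 ≈ 1296.4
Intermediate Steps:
k(E) = -22/3 (k(E) = -7 + 1/(-3) = -7 - ⅓ = -22/3)
(√(47 + 3)*(-25))*k(-5) = (√(47 + 3)*(-25))*(-22/3) = (√50*(-25))*(-22/3) = ((5*√2)*(-25))*(-22/3) = -125*√2*(-22/3) = 2750*√2/3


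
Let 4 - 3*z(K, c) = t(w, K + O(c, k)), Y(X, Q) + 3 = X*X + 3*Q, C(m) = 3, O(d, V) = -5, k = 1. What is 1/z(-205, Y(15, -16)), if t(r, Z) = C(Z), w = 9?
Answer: 3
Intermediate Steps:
t(r, Z) = 3
Y(X, Q) = -3 + X² + 3*Q (Y(X, Q) = -3 + (X*X + 3*Q) = -3 + (X² + 3*Q) = -3 + X² + 3*Q)
z(K, c) = ⅓ (z(K, c) = 4/3 - ⅓*3 = 4/3 - 1 = ⅓)
1/z(-205, Y(15, -16)) = 1/(⅓) = 3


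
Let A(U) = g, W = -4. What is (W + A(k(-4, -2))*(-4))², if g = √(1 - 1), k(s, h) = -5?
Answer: 16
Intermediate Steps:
g = 0 (g = √0 = 0)
A(U) = 0
(W + A(k(-4, -2))*(-4))² = (-4 + 0*(-4))² = (-4 + 0)² = (-4)² = 16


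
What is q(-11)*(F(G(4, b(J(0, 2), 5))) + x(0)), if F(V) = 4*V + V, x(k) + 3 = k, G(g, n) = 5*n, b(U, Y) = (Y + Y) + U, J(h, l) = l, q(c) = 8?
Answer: 2376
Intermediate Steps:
b(U, Y) = U + 2*Y (b(U, Y) = 2*Y + U = U + 2*Y)
x(k) = -3 + k
F(V) = 5*V
q(-11)*(F(G(4, b(J(0, 2), 5))) + x(0)) = 8*(5*(5*(2 + 2*5)) + (-3 + 0)) = 8*(5*(5*(2 + 10)) - 3) = 8*(5*(5*12) - 3) = 8*(5*60 - 3) = 8*(300 - 3) = 8*297 = 2376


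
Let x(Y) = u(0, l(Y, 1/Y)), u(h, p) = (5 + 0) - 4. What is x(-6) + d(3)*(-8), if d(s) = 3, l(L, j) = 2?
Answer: -23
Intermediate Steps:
u(h, p) = 1 (u(h, p) = 5 - 4 = 1)
x(Y) = 1
x(-6) + d(3)*(-8) = 1 + 3*(-8) = 1 - 24 = -23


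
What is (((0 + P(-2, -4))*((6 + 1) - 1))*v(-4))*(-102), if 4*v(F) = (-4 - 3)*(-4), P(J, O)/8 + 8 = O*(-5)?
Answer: -411264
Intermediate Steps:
P(J, O) = -64 - 40*O (P(J, O) = -64 + 8*(O*(-5)) = -64 + 8*(-5*O) = -64 - 40*O)
v(F) = 7 (v(F) = ((-4 - 3)*(-4))/4 = (-7*(-4))/4 = (1/4)*28 = 7)
(((0 + P(-2, -4))*((6 + 1) - 1))*v(-4))*(-102) = (((0 + (-64 - 40*(-4)))*((6 + 1) - 1))*7)*(-102) = (((0 + (-64 + 160))*(7 - 1))*7)*(-102) = (((0 + 96)*6)*7)*(-102) = ((96*6)*7)*(-102) = (576*7)*(-102) = 4032*(-102) = -411264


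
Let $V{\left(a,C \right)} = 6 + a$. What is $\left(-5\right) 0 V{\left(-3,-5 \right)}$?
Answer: $0$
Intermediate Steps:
$\left(-5\right) 0 V{\left(-3,-5 \right)} = \left(-5\right) 0 \left(6 - 3\right) = 0 \cdot 3 = 0$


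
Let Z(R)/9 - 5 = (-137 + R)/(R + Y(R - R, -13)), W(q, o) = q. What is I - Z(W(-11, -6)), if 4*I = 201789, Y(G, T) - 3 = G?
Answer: 200943/4 ≈ 50236.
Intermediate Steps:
Y(G, T) = 3 + G
I = 201789/4 (I = (1/4)*201789 = 201789/4 ≈ 50447.)
Z(R) = 45 + 9*(-137 + R)/(3 + R) (Z(R) = 45 + 9*((-137 + R)/(R + (3 + (R - R)))) = 45 + 9*((-137 + R)/(R + (3 + 0))) = 45 + 9*((-137 + R)/(R + 3)) = 45 + 9*((-137 + R)/(3 + R)) = 45 + 9*(-137 + R)/(3 + R))
I - Z(W(-11, -6)) = 201789/4 - 18*(-61 + 3*(-11))/(3 - 11) = 201789/4 - 18*(-61 - 33)/(-8) = 201789/4 - 18*(-1)*(-94)/8 = 201789/4 - 1*423/2 = 201789/4 - 423/2 = 200943/4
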